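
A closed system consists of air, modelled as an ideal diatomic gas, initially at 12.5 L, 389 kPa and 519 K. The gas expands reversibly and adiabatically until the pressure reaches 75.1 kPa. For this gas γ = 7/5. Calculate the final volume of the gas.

40.5 L

Adiabatic: T₂/T₁ = (P₂/P₁)^((γ−1)/γ) ⇒ T₂ = 519×(0.193)^0.286 = 324 K; V₂ = 40.5 L.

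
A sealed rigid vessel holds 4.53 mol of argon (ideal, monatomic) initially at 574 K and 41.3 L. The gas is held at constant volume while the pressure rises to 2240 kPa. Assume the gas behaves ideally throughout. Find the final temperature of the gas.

P₁ = nRT₁/V₁ = 4.53×8.314×574/41.3 = 523 kPa.
Isochoric: V stays 41.3 L; P/T = const ⇒ T₂ = 2460 K, P₂ = 2240 kPa.

2460 K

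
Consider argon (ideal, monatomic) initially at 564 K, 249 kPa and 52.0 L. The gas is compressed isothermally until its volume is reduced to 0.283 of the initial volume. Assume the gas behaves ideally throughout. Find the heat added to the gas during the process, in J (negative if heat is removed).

-16300 J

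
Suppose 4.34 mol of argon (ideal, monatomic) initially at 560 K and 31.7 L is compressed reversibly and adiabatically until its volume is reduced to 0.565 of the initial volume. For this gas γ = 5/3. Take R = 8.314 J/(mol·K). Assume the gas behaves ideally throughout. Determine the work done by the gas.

-14000 J

P₁ = nRT₁/V₁ = 4.34×8.314×560/31.7 = 637 kPa.
Adiabatic: TV^(γ−1) = const ⇒ T₂ = 560×(1.77)^0.667 = 819 K; PV^γ = const ⇒ P₂ = 1650 kPa.
ΔU = nCvΔT = 4.34×12.5×(819−560) = 14000 J.
Q = 0 for an adiabatic process, so W = −ΔU = -14000 J.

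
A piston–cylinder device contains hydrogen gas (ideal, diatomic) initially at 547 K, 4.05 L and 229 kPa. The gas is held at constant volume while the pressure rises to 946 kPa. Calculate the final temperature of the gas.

2260 K

Isochoric: V stays 4.05 L; P/T = const ⇒ T₂ = 2260 K, P₂ = 946 kPa.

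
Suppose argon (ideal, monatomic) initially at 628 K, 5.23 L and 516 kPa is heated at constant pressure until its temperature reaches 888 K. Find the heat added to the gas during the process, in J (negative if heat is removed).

2790 J

n = P₁V₁/(RT₁) = 516×5.23/(8.314×628) = 0.517 mol.
Isobaric: P stays 516 kPa; V/T = const ⇒ T₂ = 888 K, V₂ = 7.40 L.
W = PΔV = 516×(7.40−5.23) kPa·L = 1120 J.
ΔU = nCvΔT = 0.517×12.5×(888−628) = 1680 J.
Q = ΔU + W = nCpΔT = 2790 J.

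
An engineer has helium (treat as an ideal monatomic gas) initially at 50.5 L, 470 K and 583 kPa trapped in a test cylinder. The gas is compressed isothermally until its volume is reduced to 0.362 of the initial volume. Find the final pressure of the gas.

Isothermal: T stays 470 K; PV = const ⇒ V₂ = 18.3 L, P₂ = 1610 kPa.

1610 kPa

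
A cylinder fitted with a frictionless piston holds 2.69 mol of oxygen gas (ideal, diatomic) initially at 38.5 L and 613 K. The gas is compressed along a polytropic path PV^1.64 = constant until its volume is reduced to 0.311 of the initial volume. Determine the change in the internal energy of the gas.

P₁ = nRT₁/V₁ = 2.69×8.314×613/38.5 = 356 kPa.
Polytropic n=1.64: T₂ = T₁(V₁/V₂)^(n−1) = 613×(3.22)^0.64 = 1290 K; P₂ = P₁(V₁/V₂)^n = 2420 kPa.
For an ideal gas ΔU = nCvΔT with Cv = (5/2)R = 20.8 J/(mol·K).
ΔU = 2.69×20.8×(1290−613) = 38100 J.

38100 J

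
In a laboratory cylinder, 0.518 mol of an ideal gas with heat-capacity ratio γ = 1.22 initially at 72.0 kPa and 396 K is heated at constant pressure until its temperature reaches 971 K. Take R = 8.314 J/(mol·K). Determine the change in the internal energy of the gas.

V₁ = nRT₁/P₁ = 0.518×8.314×396/72.0 = 23.7 L.
Isobaric: P stays 72.0 kPa; V/T = const ⇒ T₂ = 971 K, V₂ = 58.1 L.
For an ideal gas ΔU = nCvΔT with Cv = R/(γ−1) = 37.8 J/(mol·K).
ΔU = 0.518×37.8×(971−396) = 11300 J.

11300 J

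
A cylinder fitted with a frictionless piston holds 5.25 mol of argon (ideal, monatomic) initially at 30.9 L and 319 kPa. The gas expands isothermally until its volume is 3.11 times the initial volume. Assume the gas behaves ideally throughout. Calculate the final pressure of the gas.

T₁ = P₁V₁/(nR) = 319×30.9/(5.25×8.314) = 226 K.
Isothermal: T stays 226 K; PV = const ⇒ V₂ = 96.1 L, P₂ = 103 kPa.

103 kPa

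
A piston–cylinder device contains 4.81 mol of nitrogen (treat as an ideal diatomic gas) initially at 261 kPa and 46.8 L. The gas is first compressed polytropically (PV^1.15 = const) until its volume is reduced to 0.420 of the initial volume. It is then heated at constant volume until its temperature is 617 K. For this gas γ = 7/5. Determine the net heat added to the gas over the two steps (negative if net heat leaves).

19800 J

T₁ = P₁V₁/(nR) = 261×46.8/(4.81×8.314) = 305 K.
Step 1 — Polytropic n=1.15: T₂ = T₁(V₁/V₂)^(n−1) = 305×(2.38)^0.15 = 348 K; P₂ = P₁(V₁/V₂)^n = 708 kPa.
W = (P₁V₁−P₂V₂)/(n−1) = (261×46.8−708×19.7)/0.15 = -11300 J.
ΔU = nCvΔT = 4.81×20.8×(348−305) = 4240 J.
Q = ΔU + W = -7070 J.
State after step 1: P = 708 kPa, V = 19.7 L, T = 348 K.
Step 2 — Isochoric: V stays 19.7 L; P/T = const ⇒ T₂ = 617 K, P₂ = 1260 kPa.
W = 0 (no volume change).
ΔU = nCvΔT = 4.81×20.8×(617−348) = 26900 J.
Q = ΔU = 26900 J.
Net over both steps: W = -11300 J, Q = 19800 J, ΔU = 31100 J.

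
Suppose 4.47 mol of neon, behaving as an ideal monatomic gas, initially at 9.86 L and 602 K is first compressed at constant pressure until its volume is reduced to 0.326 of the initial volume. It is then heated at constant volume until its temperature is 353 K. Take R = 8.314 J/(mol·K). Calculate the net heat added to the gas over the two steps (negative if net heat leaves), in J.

P₁ = nRT₁/V₁ = 4.47×8.314×602/9.86 = 2270 kPa.
Step 1 — Isobaric: P stays 2270 kPa; V/T = const ⇒ T₂ = 196 K, V₂ = 3.21 L.
W = PΔV = 2270×(3.21−9.86) kPa·L = -15100 J.
ΔU = nCvΔT = 4.47×12.5×(196−602) = -22600 J.
Q = ΔU + W = nCpΔT = -37700 J.
State after step 1: P = 2270 kPa, V = 3.21 L, T = 196 K.
Step 2 — Isochoric: V stays 3.21 L; P/T = const ⇒ T₂ = 353 K, P₂ = 4080 kPa.
W = 0 (no volume change).
ΔU = nCvΔT = 4.47×12.5×(353−196) = 8740 J.
Q = ΔU = 8740 J.
Net over both steps: W = -15100 J, Q = -29000 J, ΔU = -13900 J.

-29000 J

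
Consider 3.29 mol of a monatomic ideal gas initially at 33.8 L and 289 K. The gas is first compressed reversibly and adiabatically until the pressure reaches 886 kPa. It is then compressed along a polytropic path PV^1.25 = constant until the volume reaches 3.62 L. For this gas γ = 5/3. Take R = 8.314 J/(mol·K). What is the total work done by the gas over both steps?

P₁ = nRT₁/V₁ = 3.29×8.314×289/33.8 = 234 kPa.
Step 1 — Adiabatic: T₂/T₁ = (P₂/P₁)^((γ−1)/γ) ⇒ T₂ = 289×(3.79)^0.400 = 492 K; V₂ = 15.2 L.
ΔU = nCvΔT = 3.29×12.5×(492−289) = 8340 J.
Q = 0 for an adiabatic process, so W = −ΔU = -8340 J.
State after step 1: P = 886 kPa, V = 15.2 L, T = 492 K.
Step 2 — Polytropic n=1.25: T₂ = T₁(V₁/V₂)^(n−1) = 492×(4.20)^0.25 = 705 K; P₂ = P₁(V₁/V₂)^n = 5330 kPa.
W = (P₁V₁−P₂V₂)/(n−1) = (886×15.2−5330×3.62)/0.25 = -23200 J.
ΔU = nCvΔT = 3.29×12.5×(705−492) = 8720 J.
Q = ΔU + W = -14500 J.
Net over both steps: W = -31600 J, Q = -14500 J, ΔU = 17100 J.

-31600 J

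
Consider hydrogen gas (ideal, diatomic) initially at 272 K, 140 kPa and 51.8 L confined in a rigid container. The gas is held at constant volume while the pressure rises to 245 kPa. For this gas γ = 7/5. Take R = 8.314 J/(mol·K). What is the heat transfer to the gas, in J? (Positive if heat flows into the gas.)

n = P₁V₁/(RT₁) = 140×51.8/(8.314×272) = 3.21 mol.
Isochoric: V stays 51.8 L; P/T = const ⇒ T₂ = 476 K, P₂ = 245 kPa.
W = 0 (no volume change).
ΔU = nCvΔT = 3.21×20.8×(476−272) = 13600 J.
Q = ΔU = 13600 J.

13600 J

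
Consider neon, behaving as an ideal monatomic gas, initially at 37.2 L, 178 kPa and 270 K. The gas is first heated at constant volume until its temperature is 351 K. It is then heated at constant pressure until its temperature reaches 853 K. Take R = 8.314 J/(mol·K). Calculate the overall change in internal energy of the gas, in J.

n = P₁V₁/(RT₁) = 178×37.2/(8.314×270) = 2.95 mol.
Step 1 — Isochoric: V stays 37.2 L; P/T = const ⇒ T₂ = 351 K, P₂ = 231 kPa.
W = 0 (no volume change).
ΔU = nCvΔT = 2.95×12.5×(351−270) = 2980 J.
Q = ΔU = 2980 J.
State after step 1: P = 231 kPa, V = 37.2 L, T = 351 K.
Step 2 — Isobaric: P stays 231 kPa; V/T = const ⇒ T₂ = 853 K, V₂ = 90.4 L.
W = PΔV = 231×(90.4−37.2) kPa·L = 12300 J.
ΔU = nCvΔT = 2.95×12.5×(853−351) = 18500 J.
Q = ΔU + W = nCpΔT = 30800 J.
Net over both steps: W = 12300 J, Q = 33800 J, ΔU = 21400 J.

21400 J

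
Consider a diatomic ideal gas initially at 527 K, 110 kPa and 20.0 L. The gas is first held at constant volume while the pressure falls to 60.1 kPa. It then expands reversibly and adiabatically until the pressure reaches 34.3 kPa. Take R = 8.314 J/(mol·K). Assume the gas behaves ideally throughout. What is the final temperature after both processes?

245 K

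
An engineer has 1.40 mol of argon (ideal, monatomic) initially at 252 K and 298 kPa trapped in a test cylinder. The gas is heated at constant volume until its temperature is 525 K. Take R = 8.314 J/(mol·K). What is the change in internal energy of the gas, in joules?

V₁ = nRT₁/P₁ = 1.40×8.314×252/298 = 9.84 L.
Isochoric: V stays 9.84 L; P/T = const ⇒ T₂ = 525 K, P₂ = 621 kPa.
For an ideal gas ΔU = nCvΔT with Cv = (3/2)R = 12.5 J/(mol·K).
ΔU = 1.40×12.5×(525−252) = 4770 J.

4770 J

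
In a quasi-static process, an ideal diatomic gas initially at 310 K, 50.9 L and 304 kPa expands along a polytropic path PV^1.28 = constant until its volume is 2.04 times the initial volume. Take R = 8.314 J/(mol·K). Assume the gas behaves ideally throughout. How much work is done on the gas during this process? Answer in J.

n = P₁V₁/(RT₁) = 304×50.9/(8.314×310) = 6.00 mol.
Polytropic n=1.28: T₂ = T₁(V₁/V₂)^(n−1) = 310×(0.490)^0.28 = 254 K; P₂ = P₁(V₁/V₂)^n = 122 kPa.
W = (P₁V₁−P₂V₂)/(n−1) = (304×50.9−122×104)/0.28 = 10000 J.
Work done on the gas = −W_by = -10000 J.

-10000 J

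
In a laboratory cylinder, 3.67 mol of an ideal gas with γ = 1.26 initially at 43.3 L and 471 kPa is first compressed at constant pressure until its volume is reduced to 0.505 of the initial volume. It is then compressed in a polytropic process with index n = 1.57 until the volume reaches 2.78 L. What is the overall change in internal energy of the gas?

T₁ = P₁V₁/(nR) = 471×43.3/(3.67×8.314) = 668 K.
Step 1 — Isobaric: P stays 471 kPa; V/T = const ⇒ T₂ = 338 K, V₂ = 21.9 L.
W = PΔV = 471×(21.9−43.3) kPa·L = -10100 J.
ΔU = nCvΔT = 3.67×32.0×(338−668) = -38800 J.
Q = ΔU + W = nCpΔT = -48900 J.
State after step 1: P = 471 kPa, V = 21.9 L, T = 338 K.
Step 2 — Polytropic n=1.57: T₂ = T₁(V₁/V₂)^(n−1) = 338×(7.87)^0.57 = 1090 K; P₂ = P₁(V₁/V₂)^n = 12000 kPa.
W = (P₁V₁−P₂V₂)/(n−1) = (471×21.9−12000×2.78)/0.57 = -40500 J.
ΔU = nCvΔT = 3.67×32.0×(1090−338) = 88700 J.
Q = ΔU + W = 48300 J.
Net over both steps: W = -50600 J, Q = -662 J, ΔU = 49900 J.

49900 J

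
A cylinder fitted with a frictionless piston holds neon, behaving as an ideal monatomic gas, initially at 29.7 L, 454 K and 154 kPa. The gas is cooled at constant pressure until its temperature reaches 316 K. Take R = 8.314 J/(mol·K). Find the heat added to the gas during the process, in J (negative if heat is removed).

-3480 J

n = P₁V₁/(RT₁) = 154×29.7/(8.314×454) = 1.21 mol.
Isobaric: P stays 154 kPa; V/T = const ⇒ T₂ = 316 K, V₂ = 20.7 L.
W = PΔV = 154×(20.7−29.7) kPa·L = -1390 J.
ΔU = nCvΔT = 1.21×12.5×(316−454) = -2090 J.
Q = ΔU + W = nCpΔT = -3480 J.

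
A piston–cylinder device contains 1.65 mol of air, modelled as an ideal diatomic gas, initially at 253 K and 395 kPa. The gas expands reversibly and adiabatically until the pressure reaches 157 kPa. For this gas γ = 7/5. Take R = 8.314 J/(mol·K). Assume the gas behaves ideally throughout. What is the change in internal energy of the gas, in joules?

-2010 J

V₁ = nRT₁/P₁ = 1.65×8.314×253/395 = 8.79 L.
Adiabatic: T₂/T₁ = (P₂/P₁)^((γ−1)/γ) ⇒ T₂ = 253×(0.397)^0.286 = 194 K; V₂ = 17.0 L.
For an ideal gas ΔU = nCvΔT with Cv = (5/2)R = 20.8 J/(mol·K).
ΔU = 1.65×20.8×(194−253) = -2010 J.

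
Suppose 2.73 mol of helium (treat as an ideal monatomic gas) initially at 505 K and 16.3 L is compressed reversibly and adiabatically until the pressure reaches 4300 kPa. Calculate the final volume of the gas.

5.50 L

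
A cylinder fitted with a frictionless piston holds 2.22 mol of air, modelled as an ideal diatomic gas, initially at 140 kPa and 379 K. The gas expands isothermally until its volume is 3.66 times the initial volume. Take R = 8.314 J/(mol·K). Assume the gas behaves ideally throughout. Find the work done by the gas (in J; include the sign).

9080 J

V₁ = nRT₁/P₁ = 2.22×8.314×379/140 = 50.0 L.
Isothermal: T stays 379 K; PV = const ⇒ V₂ = 183 L, P₂ = 38.3 kPa.
W = nRT ln(V₂/V₁) = 2.22×8.314×379×ln(3.66) = 9080 J.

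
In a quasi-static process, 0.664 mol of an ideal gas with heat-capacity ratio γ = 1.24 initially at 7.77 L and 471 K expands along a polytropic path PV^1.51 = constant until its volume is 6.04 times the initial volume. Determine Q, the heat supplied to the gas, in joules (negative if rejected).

P₁ = nRT₁/V₁ = 0.664×8.314×471/7.77 = 335 kPa.
Polytropic n=1.51: T₂ = T₁(V₁/V₂)^(n−1) = 471×(0.166)^0.51 = 188 K; P₂ = P₁(V₁/V₂)^n = 22.1 kPa.
W = (P₁V₁−P₂V₂)/(n−1) = (335×7.77−22.1×46.9)/0.51 = 3060 J.
ΔU = nCvΔT = 0.664×34.6×(188−471) = -6500 J.
Q = ΔU + W = -3440 J.

-3440 J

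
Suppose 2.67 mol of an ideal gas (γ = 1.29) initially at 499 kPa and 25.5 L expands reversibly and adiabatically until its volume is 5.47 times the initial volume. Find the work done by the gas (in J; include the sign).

17100 J

T₁ = P₁V₁/(nR) = 499×25.5/(2.67×8.314) = 573 K.
Adiabatic: TV^(γ−1) = const ⇒ T₂ = 573×(0.183)^0.290 = 350 K; PV^γ = const ⇒ P₂ = 55.7 kPa.
ΔU = nCvΔT = 2.67×28.7×(350−573) = -17100 J.
Q = 0 for an adiabatic process, so W = −ΔU = 17100 J.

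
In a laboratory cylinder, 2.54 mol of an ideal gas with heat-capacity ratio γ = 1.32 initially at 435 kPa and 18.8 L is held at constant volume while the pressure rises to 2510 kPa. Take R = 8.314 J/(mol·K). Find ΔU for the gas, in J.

T₁ = P₁V₁/(nR) = 435×18.8/(2.54×8.314) = 387 K.
Isochoric: V stays 18.8 L; P/T = const ⇒ T₂ = 2230 K, P₂ = 2510 kPa.
For an ideal gas ΔU = nCvΔT with Cv = R/(γ−1) = 26.0 J/(mol·K).
ΔU = 2.54×26.0×(2230−387) = 122000 J.

122000 J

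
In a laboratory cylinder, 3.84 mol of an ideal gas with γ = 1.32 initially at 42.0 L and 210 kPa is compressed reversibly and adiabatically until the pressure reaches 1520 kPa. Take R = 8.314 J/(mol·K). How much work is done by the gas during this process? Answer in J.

-17000 J

T₁ = P₁V₁/(nR) = 210×42.0/(3.84×8.314) = 276 K.
Adiabatic: T₂/T₁ = (P₂/P₁)^((γ−1)/γ) ⇒ T₂ = 276×(7.24)^0.242 = 446 K; V₂ = 9.38 L.
ΔU = nCvΔT = 3.84×26.0×(446−276) = 17000 J.
Q = 0 for an adiabatic process, so W = −ΔU = -17000 J.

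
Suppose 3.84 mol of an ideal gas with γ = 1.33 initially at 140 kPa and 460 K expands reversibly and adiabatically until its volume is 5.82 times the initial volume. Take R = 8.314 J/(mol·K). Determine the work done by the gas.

V₁ = nRT₁/P₁ = 3.84×8.314×460/140 = 105 L.
Adiabatic: TV^(γ−1) = const ⇒ T₂ = 460×(0.172)^0.330 = 257 K; PV^γ = const ⇒ P₂ = 13.5 kPa.
ΔU = nCvΔT = 3.84×25.2×(257−460) = -19600 J.
Q = 0 for an adiabatic process, so W = −ΔU = 19600 J.

19600 J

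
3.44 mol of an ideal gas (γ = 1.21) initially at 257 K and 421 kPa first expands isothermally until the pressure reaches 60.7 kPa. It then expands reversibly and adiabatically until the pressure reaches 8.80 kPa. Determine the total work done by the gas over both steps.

V₁ = nRT₁/P₁ = 3.44×8.314×257/421 = 17.5 L.
Step 1 — Isothermal: T stays 257 K; PV = const ⇒ V₂ = 121 L, P₂ = 60.7 kPa.
ΔU = 0 (ideal gas, T constant).
W = nRT ln(V₂/V₁) = 3.44×8.314×257×ln(6.94) = 14200 J.
Q = ΔU + W = 14200 J.
State after step 1: P = 60.7 kPa, V = 121 L, T = 257 K.
Step 2 — Adiabatic: T₂/T₁ = (P₂/P₁)^((γ−1)/γ) ⇒ T₂ = 257×(0.145)^0.174 = 184 K; V₂ = 597 L.
ΔU = nCvΔT = 3.44×39.6×(184−257) = -9970 J.
Q = 0 for an adiabatic process, so W = −ΔU = 9970 J.
Net over both steps: W = 24200 J, Q = 14200 J, ΔU = -9970 J.

24200 J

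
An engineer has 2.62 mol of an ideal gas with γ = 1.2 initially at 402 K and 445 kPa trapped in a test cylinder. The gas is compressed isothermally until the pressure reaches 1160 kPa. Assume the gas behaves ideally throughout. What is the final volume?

V₁ = nRT₁/P₁ = 2.62×8.314×402/445 = 19.7 L.
Isothermal: T stays 402 K; PV = const ⇒ V₂ = 7.55 L, P₂ = 1160 kPa.

7.55 L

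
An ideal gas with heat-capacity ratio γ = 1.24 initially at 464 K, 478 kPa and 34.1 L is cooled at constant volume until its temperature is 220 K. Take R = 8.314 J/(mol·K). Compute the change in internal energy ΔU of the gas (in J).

-35700 J

n = P₁V₁/(RT₁) = 478×34.1/(8.314×464) = 4.23 mol.
Isochoric: V stays 34.1 L; P/T = const ⇒ T₂ = 220 K, P₂ = 227 kPa.
For an ideal gas ΔU = nCvΔT with Cv = R/(γ−1) = 34.6 J/(mol·K).
ΔU = 4.23×34.6×(220−464) = -35700 J.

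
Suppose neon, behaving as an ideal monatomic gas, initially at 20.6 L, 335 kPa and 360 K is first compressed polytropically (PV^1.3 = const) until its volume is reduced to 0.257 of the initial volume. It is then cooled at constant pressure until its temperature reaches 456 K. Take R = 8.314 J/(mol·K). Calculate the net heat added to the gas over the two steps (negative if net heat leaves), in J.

-10400 J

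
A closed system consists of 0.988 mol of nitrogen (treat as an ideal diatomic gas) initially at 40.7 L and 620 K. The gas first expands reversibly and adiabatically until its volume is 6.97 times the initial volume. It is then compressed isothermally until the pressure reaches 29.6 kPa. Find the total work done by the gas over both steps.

P₁ = nRT₁/V₁ = 0.988×8.314×620/40.7 = 125 kPa.
Step 1 — Adiabatic: TV^(γ−1) = const ⇒ T₂ = 620×(0.143)^0.400 = 285 K; PV^γ = const ⇒ P₂ = 8.26 kPa.
ΔU = nCvΔT = 0.988×20.8×(285−620) = -6880 J.
Q = 0 for an adiabatic process, so W = −ΔU = 6880 J.
State after step 1: P = 8.26 kPa, V = 284 L, T = 285 K.
Step 2 — Isothermal: T stays 285 K; PV = const ⇒ V₂ = 79.1 L, P₂ = 29.6 kPa.
ΔU = 0 (ideal gas, T constant).
W = nRT ln(V₂/V₁) = 0.988×8.314×285×ln(0.279) = -2990 J.
Q = ΔU + W = -2990 J.
Net over both steps: W = 3890 J, Q = -2990 J, ΔU = -6880 J.

3890 J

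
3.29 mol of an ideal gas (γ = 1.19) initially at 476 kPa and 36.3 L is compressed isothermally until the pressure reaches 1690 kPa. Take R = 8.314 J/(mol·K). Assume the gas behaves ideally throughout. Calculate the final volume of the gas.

10.2 L

T₁ = P₁V₁/(nR) = 476×36.3/(3.29×8.314) = 632 K.
Isothermal: T stays 632 K; PV = const ⇒ V₂ = 10.2 L, P₂ = 1690 kPa.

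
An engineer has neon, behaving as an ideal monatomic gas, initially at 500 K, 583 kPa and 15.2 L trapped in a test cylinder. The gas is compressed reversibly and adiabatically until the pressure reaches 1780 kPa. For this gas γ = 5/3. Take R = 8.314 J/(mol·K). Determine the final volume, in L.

7.78 L

Adiabatic: T₂/T₁ = (P₂/P₁)^((γ−1)/γ) ⇒ T₂ = 500×(3.05)^0.400 = 781 K; V₂ = 7.78 L.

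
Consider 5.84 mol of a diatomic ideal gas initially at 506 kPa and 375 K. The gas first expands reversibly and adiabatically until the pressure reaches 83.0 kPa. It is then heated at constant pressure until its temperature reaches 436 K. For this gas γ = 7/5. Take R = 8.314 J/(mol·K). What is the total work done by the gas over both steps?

V₁ = nRT₁/P₁ = 5.84×8.314×375/506 = 36.0 L.
Step 1 — Adiabatic: T₂/T₁ = (P₂/P₁)^((γ−1)/γ) ⇒ T₂ = 375×(0.164)^0.286 = 224 K; V₂ = 131 L.
ΔU = nCvΔT = 5.84×20.8×(224−375) = -18400 J.
Q = 0 for an adiabatic process, so W = −ΔU = 18400 J.
State after step 1: P = 83.0 kPa, V = 131 L, T = 224 K.
Step 2 — Isobaric: P stays 83.0 kPa; V/T = const ⇒ T₂ = 436 K, V₂ = 255 L.
W = PΔV = 83.0×(255−131) kPa·L = 10300 J.
ΔU = nCvΔT = 5.84×20.8×(436−224) = 25800 J.
Q = ΔU + W = nCpΔT = 36100 J.
Net over both steps: W = 28700 J, Q = 36100 J, ΔU = 7400 J.

28700 J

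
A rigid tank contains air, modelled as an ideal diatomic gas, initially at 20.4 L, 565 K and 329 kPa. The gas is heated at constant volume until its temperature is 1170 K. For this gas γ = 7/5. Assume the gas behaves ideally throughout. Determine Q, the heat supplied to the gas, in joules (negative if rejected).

n = P₁V₁/(RT₁) = 329×20.4/(8.314×565) = 1.43 mol.
Isochoric: V stays 20.4 L; P/T = const ⇒ T₂ = 1170 K, P₂ = 681 kPa.
W = 0 (no volume change).
ΔU = nCvΔT = 1.43×20.8×(1170−565) = 18000 J.
Q = ΔU = 18000 J.

18000 J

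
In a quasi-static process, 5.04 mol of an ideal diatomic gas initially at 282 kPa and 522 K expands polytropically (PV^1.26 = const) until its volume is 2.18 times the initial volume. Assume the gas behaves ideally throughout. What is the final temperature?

426 K

V₁ = nRT₁/P₁ = 5.04×8.314×522/282 = 77.6 L.
Polytropic n=1.26: T₂ = T₁(V₁/V₂)^(n−1) = 522×(0.459)^0.26 = 426 K; P₂ = P₁(V₁/V₂)^n = 106 kPa.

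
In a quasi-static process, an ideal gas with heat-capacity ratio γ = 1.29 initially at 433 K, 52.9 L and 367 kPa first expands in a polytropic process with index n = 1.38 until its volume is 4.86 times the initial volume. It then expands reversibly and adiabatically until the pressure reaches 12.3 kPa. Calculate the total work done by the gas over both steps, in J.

n = P₁V₁/(RT₁) = 367×52.9/(8.314×433) = 5.39 mol.
Step 1 — Polytropic n=1.38: T₂ = T₁(V₁/V₂)^(n−1) = 433×(0.206)^0.38 = 237 K; P₂ = P₁(V₁/V₂)^n = 41.4 kPa.
W = (P₁V₁−P₂V₂)/(n−1) = (367×52.9−41.4×257)/0.38 = 23100 J.
ΔU = nCvΔT = 5.39×28.7×(237−433) = -30200 J.
Q = ΔU + W = -7160 J.
State after step 1: P = 41.4 kPa, V = 257 L, T = 237 K.
Step 2 — Adiabatic: T₂/T₁ = (P₂/P₁)^((γ−1)/γ) ⇒ T₂ = 237×(0.297)^0.225 = 181 K; V₂ = 659 L.
ΔU = nCvΔT = 5.39×28.7×(181−237) = -8770 J.
Q = 0 for an adiabatic process, so W = −ΔU = 8770 J.
Net over both steps: W = 31800 J, Q = -7160 J, ΔU = -39000 J.

31800 J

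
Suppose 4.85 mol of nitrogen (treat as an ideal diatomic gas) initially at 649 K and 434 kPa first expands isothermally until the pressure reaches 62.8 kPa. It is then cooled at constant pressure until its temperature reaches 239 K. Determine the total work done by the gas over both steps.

34100 J

V₁ = nRT₁/P₁ = 4.85×8.314×649/434 = 60.3 L.
Step 1 — Isothermal: T stays 649 K; PV = const ⇒ V₂ = 417 L, P₂ = 62.8 kPa.
ΔU = 0 (ideal gas, T constant).
W = nRT ln(V₂/V₁) = 4.85×8.314×649×ln(6.91) = 50600 J.
Q = ΔU + W = 50600 J.
State after step 1: P = 62.8 kPa, V = 417 L, T = 649 K.
Step 2 — Isobaric: P stays 62.8 kPa; V/T = const ⇒ T₂ = 239 K, V₂ = 153 L.
W = PΔV = 62.8×(153−417) kPa·L = -16500 J.
ΔU = nCvΔT = 4.85×20.8×(239−649) = -41300 J.
Q = ΔU + W = nCpΔT = -57900 J.
Net over both steps: W = 34100 J, Q = -7280 J, ΔU = -41300 J.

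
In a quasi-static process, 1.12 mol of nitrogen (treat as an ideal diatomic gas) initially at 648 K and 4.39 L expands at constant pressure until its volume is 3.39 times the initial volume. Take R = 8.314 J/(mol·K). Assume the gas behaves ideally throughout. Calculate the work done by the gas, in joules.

14400 J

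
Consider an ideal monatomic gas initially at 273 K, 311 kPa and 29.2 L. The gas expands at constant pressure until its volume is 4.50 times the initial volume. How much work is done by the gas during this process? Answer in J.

n = P₁V₁/(RT₁) = 311×29.2/(8.314×273) = 4.00 mol.
Isobaric: P stays 311 kPa; V/T = const ⇒ T₂ = 1230 K, V₂ = 131 L.
W = PΔV = 311×(131−29.2) kPa·L = 31800 J.

31800 J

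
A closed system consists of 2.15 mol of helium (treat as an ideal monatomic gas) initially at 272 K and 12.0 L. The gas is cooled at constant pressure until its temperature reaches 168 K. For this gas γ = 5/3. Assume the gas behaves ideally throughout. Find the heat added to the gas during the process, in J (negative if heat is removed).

P₁ = nRT₁/V₁ = 2.15×8.314×272/12.0 = 405 kPa.
Isobaric: P stays 405 kPa; V/T = const ⇒ T₂ = 168 K, V₂ = 7.41 L.
W = PΔV = 405×(7.41−12.0) kPa·L = -1860 J.
ΔU = nCvΔT = 2.15×12.5×(168−272) = -2790 J.
Q = ΔU + W = nCpΔT = -4650 J.

-4650 J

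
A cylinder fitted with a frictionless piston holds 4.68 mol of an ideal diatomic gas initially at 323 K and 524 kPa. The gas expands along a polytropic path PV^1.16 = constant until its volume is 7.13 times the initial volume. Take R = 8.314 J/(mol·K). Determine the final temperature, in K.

V₁ = nRT₁/P₁ = 4.68×8.314×323/524 = 24.0 L.
Polytropic n=1.16: T₂ = T₁(V₁/V₂)^(n−1) = 323×(0.140)^0.16 = 236 K; P₂ = P₁(V₁/V₂)^n = 53.7 kPa.

236 K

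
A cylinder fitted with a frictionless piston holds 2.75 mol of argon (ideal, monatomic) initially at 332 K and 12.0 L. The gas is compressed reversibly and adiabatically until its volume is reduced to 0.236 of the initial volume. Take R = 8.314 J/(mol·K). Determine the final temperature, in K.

P₁ = nRT₁/V₁ = 2.75×8.314×332/12.0 = 633 kPa.
Adiabatic: TV^(γ−1) = const ⇒ T₂ = 332×(4.24)^0.667 = 869 K; PV^γ = const ⇒ P₂ = 7020 kPa.

869 K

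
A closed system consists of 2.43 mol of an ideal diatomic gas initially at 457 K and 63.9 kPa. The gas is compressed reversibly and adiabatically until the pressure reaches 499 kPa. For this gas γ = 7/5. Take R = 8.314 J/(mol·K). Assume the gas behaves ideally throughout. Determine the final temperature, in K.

822 K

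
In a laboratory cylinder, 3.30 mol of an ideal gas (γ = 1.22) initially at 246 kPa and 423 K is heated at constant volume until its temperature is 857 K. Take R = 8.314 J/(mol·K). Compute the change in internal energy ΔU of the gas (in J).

V₁ = nRT₁/P₁ = 3.30×8.314×423/246 = 47.2 L.
Isochoric: V stays 47.2 L; P/T = const ⇒ T₂ = 857 K, P₂ = 498 kPa.
For an ideal gas ΔU = nCvΔT with Cv = R/(γ−1) = 37.8 J/(mol·K).
ΔU = 3.30×37.8×(857−423) = 54100 J.

54100 J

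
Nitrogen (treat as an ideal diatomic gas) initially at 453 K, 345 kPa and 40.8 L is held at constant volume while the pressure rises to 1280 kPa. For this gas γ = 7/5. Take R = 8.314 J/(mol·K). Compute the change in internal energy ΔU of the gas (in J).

95400 J

n = P₁V₁/(RT₁) = 345×40.8/(8.314×453) = 3.74 mol.
Isochoric: V stays 40.8 L; P/T = const ⇒ T₂ = 1680 K, P₂ = 1280 kPa.
For an ideal gas ΔU = nCvΔT with Cv = (5/2)R = 20.8 J/(mol·K).
ΔU = 3.74×20.8×(1680−453) = 95400 J.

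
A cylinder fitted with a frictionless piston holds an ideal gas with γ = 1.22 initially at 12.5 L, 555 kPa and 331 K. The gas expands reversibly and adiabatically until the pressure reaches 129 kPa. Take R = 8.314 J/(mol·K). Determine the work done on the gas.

n = P₁V₁/(RT₁) = 555×12.5/(8.314×331) = 2.52 mol.
Adiabatic: T₂/T₁ = (P₂/P₁)^((γ−1)/γ) ⇒ T₂ = 331×(0.232)^0.180 = 254 K; V₂ = 41.3 L.
ΔU = nCvΔT = 2.52×37.8×(254−331) = -7300 J.
Q = 0 for an adiabatic process, so W = −ΔU = 7300 J.
Work done on the gas = −W_by = -7300 J.

-7300 J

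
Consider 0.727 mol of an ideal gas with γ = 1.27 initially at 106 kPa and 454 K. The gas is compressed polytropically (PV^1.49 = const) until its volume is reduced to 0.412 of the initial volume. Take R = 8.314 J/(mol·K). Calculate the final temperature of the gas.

701 K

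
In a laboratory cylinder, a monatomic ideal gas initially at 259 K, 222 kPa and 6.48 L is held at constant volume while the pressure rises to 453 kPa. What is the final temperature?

Isochoric: V stays 6.48 L; P/T = const ⇒ T₂ = 528 K, P₂ = 453 kPa.

528 K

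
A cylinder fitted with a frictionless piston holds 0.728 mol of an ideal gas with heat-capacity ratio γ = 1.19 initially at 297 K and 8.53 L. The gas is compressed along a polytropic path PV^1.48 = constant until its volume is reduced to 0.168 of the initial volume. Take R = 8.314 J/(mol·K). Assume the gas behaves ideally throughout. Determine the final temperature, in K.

P₁ = nRT₁/V₁ = 0.728×8.314×297/8.53 = 211 kPa.
Polytropic n=1.48: T₂ = T₁(V₁/V₂)^(n−1) = 297×(5.95)^0.48 = 699 K; P₂ = P₁(V₁/V₂)^n = 2950 kPa.

699 K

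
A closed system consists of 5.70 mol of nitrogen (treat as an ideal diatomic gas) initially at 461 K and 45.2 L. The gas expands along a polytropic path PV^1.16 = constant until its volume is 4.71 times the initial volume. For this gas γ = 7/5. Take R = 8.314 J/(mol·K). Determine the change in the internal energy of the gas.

P₁ = nRT₁/V₁ = 5.70×8.314×461/45.2 = 483 kPa.
Polytropic n=1.16: T₂ = T₁(V₁/V₂)^(n−1) = 461×(0.212)^0.16 = 360 K; P₂ = P₁(V₁/V₂)^n = 80.1 kPa.
For an ideal gas ΔU = nCvΔT with Cv = (5/2)R = 20.8 J/(mol·K).
ΔU = 5.70×20.8×(360−461) = -12000 J.

-12000 J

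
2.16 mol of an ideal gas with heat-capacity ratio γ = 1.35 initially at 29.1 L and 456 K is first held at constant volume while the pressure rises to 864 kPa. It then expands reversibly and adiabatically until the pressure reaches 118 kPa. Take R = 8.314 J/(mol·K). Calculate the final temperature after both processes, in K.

P₁ = nRT₁/V₁ = 2.16×8.314×456/29.1 = 281 kPa.
Step 1 — Isochoric: V stays 29.1 L; P/T = const ⇒ T₂ = 1400 K, P₂ = 864 kPa.
W = 0 (no volume change).
ΔU = nCvΔT = 2.16×23.8×(1400−456) = 48400 J.
Q = ΔU = 48400 J.
State after step 1: P = 864 kPa, V = 29.1 L, T = 1400 K.
Step 2 — Adiabatic: T₂/T₁ = (P₂/P₁)^((γ−1)/γ) ⇒ T₂ = 1400×(0.137)^0.259 = 836 K; V₂ = 127 L.
ΔU = nCvΔT = 2.16×23.8×(836−1400) = -29000 J.
Q = 0 for an adiabatic process, so W = −ΔU = 29000 J.
Net over both steps: W = 29000 J, Q = 48400 J, ΔU = 19500 J.

836 K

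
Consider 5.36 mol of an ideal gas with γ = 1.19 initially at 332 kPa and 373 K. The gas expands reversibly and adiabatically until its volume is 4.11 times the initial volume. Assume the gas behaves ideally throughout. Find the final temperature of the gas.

285 K

V₁ = nRT₁/P₁ = 5.36×8.314×373/332 = 50.1 L.
Adiabatic: TV^(γ−1) = const ⇒ T₂ = 373×(0.243)^0.190 = 285 K; PV^γ = const ⇒ P₂ = 61.8 kPa.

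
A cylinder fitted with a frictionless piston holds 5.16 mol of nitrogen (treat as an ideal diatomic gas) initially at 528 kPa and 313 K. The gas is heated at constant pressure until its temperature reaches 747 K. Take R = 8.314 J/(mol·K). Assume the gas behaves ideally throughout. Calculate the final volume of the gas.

V₁ = nRT₁/P₁ = 5.16×8.314×313/528 = 25.4 L.
Isobaric: P stays 528 kPa; V/T = const ⇒ T₂ = 747 K, V₂ = 60.7 L.

60.7 L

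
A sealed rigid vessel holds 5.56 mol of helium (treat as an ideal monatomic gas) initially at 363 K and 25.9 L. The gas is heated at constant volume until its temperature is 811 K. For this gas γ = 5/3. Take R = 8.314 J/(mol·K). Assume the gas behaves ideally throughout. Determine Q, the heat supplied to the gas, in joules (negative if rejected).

P₁ = nRT₁/V₁ = 5.56×8.314×363/25.9 = 648 kPa.
Isochoric: V stays 25.9 L; P/T = const ⇒ T₂ = 811 K, P₂ = 1450 kPa.
W = 0 (no volume change).
ΔU = nCvΔT = 5.56×12.5×(811−363) = 31100 J.
Q = ΔU = 31100 J.

31100 J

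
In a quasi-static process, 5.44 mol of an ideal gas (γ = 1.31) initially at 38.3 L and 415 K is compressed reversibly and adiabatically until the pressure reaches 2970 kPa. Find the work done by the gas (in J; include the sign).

P₁ = nRT₁/V₁ = 5.44×8.314×415/38.3 = 490 kPa.
Adiabatic: T₂/T₁ = (P₂/P₁)^((γ−1)/γ) ⇒ T₂ = 415×(6.06)^0.237 = 636 K; V₂ = 9.68 L.
ΔU = nCvΔT = 5.44×26.8×(636−415) = 32200 J.
Q = 0 for an adiabatic process, so W = −ΔU = -32200 J.

-32200 J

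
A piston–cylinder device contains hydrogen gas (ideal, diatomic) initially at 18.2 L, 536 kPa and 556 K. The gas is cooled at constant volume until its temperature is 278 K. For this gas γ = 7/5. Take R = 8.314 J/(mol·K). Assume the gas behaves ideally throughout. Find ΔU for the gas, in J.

-12200 J

n = P₁V₁/(RT₁) = 536×18.2/(8.314×556) = 2.11 mol.
Isochoric: V stays 18.2 L; P/T = const ⇒ T₂ = 278 K, P₂ = 268 kPa.
For an ideal gas ΔU = nCvΔT with Cv = (5/2)R = 20.8 J/(mol·K).
ΔU = 2.11×20.8×(278−556) = -12200 J.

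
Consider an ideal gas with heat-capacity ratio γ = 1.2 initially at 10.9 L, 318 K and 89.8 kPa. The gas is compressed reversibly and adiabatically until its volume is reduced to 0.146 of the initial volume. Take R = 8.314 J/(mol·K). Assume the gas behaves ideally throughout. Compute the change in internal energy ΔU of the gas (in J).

n = P₁V₁/(RT₁) = 89.8×10.9/(8.314×318) = 0.370 mol.
Adiabatic: TV^(γ−1) = const ⇒ T₂ = 318×(6.85)^0.200 = 467 K; PV^γ = const ⇒ P₂ = 904 kPa.
For an ideal gas ΔU = nCvΔT with Cv = R/(γ−1) = 41.6 J/(mol·K).
ΔU = 0.370×41.6×(467−318) = 2300 J.

2300 J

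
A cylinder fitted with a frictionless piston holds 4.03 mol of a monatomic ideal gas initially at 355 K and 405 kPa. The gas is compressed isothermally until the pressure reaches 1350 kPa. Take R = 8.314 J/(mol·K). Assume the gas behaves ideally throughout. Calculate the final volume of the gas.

8.81 L

V₁ = nRT₁/P₁ = 4.03×8.314×355/405 = 29.4 L.
Isothermal: T stays 355 K; PV = const ⇒ V₂ = 8.81 L, P₂ = 1350 kPa.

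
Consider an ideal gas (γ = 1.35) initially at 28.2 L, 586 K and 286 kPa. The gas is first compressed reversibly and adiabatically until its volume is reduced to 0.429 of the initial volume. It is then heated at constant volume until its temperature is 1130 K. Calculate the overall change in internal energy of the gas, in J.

21400 J

n = P₁V₁/(RT₁) = 286×28.2/(8.314×586) = 1.66 mol.
Step 1 — Adiabatic: TV^(γ−1) = const ⇒ T₂ = 586×(2.33)^0.350 = 788 K; PV^γ = const ⇒ P₂ = 896 kPa.
ΔU = nCvΔT = 1.66×23.8×(788−586) = 7940 J.
Q = 0 for an adiabatic process, so W = −ΔU = -7940 J.
State after step 1: P = 896 kPa, V = 12.1 L, T = 788 K.
Step 2 — Isochoric: V stays 12.1 L; P/T = const ⇒ T₂ = 1130 K, P₂ = 1290 kPa.
W = 0 (no volume change).
ΔU = nCvΔT = 1.66×23.8×(1130−788) = 13400 J.
Q = ΔU = 13400 J.
Net over both steps: W = -7940 J, Q = 13400 J, ΔU = 21400 J.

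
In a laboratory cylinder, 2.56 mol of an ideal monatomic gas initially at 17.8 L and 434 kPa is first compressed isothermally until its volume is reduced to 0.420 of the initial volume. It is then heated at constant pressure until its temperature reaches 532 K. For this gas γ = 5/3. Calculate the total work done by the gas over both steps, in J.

-3100 J

T₁ = P₁V₁/(nR) = 434×17.8/(2.56×8.314) = 363 K.
Step 1 — Isothermal: T stays 363 K; PV = const ⇒ V₂ = 7.48 L, P₂ = 1030 kPa.
ΔU = 0 (ideal gas, T constant).
W = nRT ln(V₂/V₁) = 2.56×8.314×363×ln(0.420) = -6700 J.
Q = ΔU + W = -6700 J.
State after step 1: P = 1030 kPa, V = 7.48 L, T = 363 K.
Step 2 — Isobaric: P stays 1030 kPa; V/T = const ⇒ T₂ = 532 K, V₂ = 11.0 L.
W = PΔV = 1030×(11.0−7.48) kPa·L = 3600 J.
ΔU = nCvΔT = 2.56×12.5×(532−363) = 5400 J.
Q = ΔU + W = nCpΔT = 8990 J.
Net over both steps: W = -3100 J, Q = 2290 J, ΔU = 5400 J.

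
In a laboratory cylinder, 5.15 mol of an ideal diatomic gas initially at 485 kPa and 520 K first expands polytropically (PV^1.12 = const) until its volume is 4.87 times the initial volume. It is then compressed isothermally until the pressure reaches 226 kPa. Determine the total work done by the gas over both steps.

13500 J

V₁ = nRT₁/P₁ = 5.15×8.314×520/485 = 45.9 L.
Step 1 — Polytropic n=1.12: T₂ = T₁(V₁/V₂)^(n−1) = 520×(0.205)^0.12 = 430 K; P₂ = P₁(V₁/V₂)^n = 82.4 kPa.
W = (P₁V₁−P₂V₂)/(n−1) = (485×45.9−82.4×224)/0.12 = 32100 J.
ΔU = nCvΔT = 5.15×20.8×(430−520) = -9630 J.
Q = ΔU + W = 22500 J.
State after step 1: P = 82.4 kPa, V = 224 L, T = 430 K.
Step 2 — Isothermal: T stays 430 K; PV = const ⇒ V₂ = 81.5 L, P₂ = 226 kPa.
ΔU = 0 (ideal gas, T constant).
W = nRT ln(V₂/V₁) = 5.15×8.314×430×ln(0.364) = -18600 J.
Q = ΔU + W = -18600 J.
Net over both steps: W = 13500 J, Q = 3880 J, ΔU = -9630 J.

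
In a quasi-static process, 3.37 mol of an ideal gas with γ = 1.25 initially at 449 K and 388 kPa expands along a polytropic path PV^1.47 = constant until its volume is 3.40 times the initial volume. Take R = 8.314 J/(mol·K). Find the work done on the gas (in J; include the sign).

-11700 J

V₁ = nRT₁/P₁ = 3.37×8.314×449/388 = 32.4 L.
Polytropic n=1.47: T₂ = T₁(V₁/V₂)^(n−1) = 449×(0.294)^0.47 = 253 K; P₂ = P₁(V₁/V₂)^n = 64.2 kPa.
W = (P₁V₁−P₂V₂)/(n−1) = (388×32.4−64.2×110)/0.47 = 11700 J.
Work done on the gas = −W_by = -11700 J.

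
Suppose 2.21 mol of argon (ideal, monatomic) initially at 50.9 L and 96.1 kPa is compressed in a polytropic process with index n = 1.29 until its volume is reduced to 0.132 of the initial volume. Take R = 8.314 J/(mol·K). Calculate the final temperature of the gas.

T₁ = P₁V₁/(nR) = 96.1×50.9/(2.21×8.314) = 266 K.
Polytropic n=1.29: T₂ = T₁(V₁/V₂)^(n−1) = 266×(7.58)^0.29 = 479 K; P₂ = P₁(V₁/V₂)^n = 1310 kPa.

479 K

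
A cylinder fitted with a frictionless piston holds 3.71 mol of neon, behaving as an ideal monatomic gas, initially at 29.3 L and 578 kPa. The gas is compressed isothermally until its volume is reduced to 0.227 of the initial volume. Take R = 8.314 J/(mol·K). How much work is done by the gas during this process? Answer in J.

-25100 J

T₁ = P₁V₁/(nR) = 578×29.3/(3.71×8.314) = 549 K.
Isothermal: T stays 549 K; PV = const ⇒ V₂ = 6.65 L, P₂ = 2550 kPa.
W = nRT ln(V₂/V₁) = 3.71×8.314×549×ln(0.227) = -25100 J.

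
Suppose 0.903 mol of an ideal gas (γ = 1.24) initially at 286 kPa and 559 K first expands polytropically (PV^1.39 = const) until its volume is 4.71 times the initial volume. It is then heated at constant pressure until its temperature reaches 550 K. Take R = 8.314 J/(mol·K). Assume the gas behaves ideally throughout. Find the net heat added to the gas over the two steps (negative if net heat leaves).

6440 J

V₁ = nRT₁/P₁ = 0.903×8.314×559/286 = 14.7 L.
Step 1 — Polytropic n=1.39: T₂ = T₁(V₁/V₂)^(n−1) = 559×(0.212)^0.39 = 305 K; P₂ = P₁(V₁/V₂)^n = 33.2 kPa.
W = (P₁V₁−P₂V₂)/(n−1) = (286×14.7−33.2×69.1)/0.39 = 4880 J.
ΔU = nCvΔT = 0.903×34.6×(305−559) = -7930 J.
Q = ΔU + W = -3050 J.
State after step 1: P = 33.2 kPa, V = 69.1 L, T = 305 K.
Step 2 — Isobaric: P stays 33.2 kPa; V/T = const ⇒ T₂ = 550 K, V₂ = 124 L.
W = PΔV = 33.2×(124−69.1) kPa·L = 1840 J.
ΔU = nCvΔT = 0.903×34.6×(550−305) = 7650 J.
Q = ΔU + W = nCpΔT = 9490 J.
Net over both steps: W = 6720 J, Q = 6440 J, ΔU = -282 J.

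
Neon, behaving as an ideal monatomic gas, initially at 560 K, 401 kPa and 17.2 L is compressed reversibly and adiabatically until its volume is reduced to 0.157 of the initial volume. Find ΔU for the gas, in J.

25200 J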